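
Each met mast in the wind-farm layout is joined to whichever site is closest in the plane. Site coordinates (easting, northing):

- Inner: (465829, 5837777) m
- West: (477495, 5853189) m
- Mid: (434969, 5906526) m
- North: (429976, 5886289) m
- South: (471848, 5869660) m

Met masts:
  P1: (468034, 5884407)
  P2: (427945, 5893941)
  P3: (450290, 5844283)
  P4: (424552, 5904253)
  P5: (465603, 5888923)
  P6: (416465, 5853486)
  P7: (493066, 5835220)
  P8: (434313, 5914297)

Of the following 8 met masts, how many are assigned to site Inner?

1

P1 → South
P2 → North
P3 → Inner
P4 → Mid
P5 → South
P6 → North
P7 → West
P8 → Mid
1 of the 8 goes to Inner.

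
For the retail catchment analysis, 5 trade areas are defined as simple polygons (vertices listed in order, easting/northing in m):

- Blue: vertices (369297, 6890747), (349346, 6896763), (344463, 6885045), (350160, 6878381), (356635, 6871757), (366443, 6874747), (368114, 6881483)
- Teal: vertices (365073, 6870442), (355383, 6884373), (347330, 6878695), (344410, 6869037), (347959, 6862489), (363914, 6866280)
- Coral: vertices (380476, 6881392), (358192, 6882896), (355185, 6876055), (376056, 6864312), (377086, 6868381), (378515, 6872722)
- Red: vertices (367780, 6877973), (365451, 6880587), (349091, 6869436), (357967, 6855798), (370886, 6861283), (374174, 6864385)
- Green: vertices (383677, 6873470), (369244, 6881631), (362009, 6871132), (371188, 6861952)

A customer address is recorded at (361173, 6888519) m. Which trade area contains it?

Cast a ray rightward from (361173, 6888519). For each polygon, the edges (by vertex number in listed order) whose endpoints lie on opposite sides of northing = 6888519, where each meets that height, and whether that is right or left of the point:
Blue: 2–3 at easting≈345910.6 (left), 7–1 at easting≈369012.5 (right) → 1 crossing.
Teal: no edge straddles that height → 0 crossings.
Coral: no edge straddles that height → 0 crossings.
Red: no edge straddles that height → 0 crossings.
Green: no edge straddles that height → 0 crossings.
Only Blue has an odd count, so the point is inside Blue.

Blue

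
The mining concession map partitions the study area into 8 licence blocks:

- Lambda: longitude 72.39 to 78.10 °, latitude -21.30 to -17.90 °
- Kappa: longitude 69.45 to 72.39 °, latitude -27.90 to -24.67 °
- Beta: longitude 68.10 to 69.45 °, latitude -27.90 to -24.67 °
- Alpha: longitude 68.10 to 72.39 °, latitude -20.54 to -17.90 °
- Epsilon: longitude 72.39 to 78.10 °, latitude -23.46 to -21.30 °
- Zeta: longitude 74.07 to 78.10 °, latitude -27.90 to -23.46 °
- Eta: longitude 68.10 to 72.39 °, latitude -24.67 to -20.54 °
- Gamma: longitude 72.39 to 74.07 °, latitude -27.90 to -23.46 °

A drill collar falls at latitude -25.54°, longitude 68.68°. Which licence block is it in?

The point has longitude = 68.68 and latitude = -25.54.
Only Beta satisfies 68.10 ≤ longitude ≤ 69.45 and -27.90 ≤ latitude ≤ -24.67.

Beta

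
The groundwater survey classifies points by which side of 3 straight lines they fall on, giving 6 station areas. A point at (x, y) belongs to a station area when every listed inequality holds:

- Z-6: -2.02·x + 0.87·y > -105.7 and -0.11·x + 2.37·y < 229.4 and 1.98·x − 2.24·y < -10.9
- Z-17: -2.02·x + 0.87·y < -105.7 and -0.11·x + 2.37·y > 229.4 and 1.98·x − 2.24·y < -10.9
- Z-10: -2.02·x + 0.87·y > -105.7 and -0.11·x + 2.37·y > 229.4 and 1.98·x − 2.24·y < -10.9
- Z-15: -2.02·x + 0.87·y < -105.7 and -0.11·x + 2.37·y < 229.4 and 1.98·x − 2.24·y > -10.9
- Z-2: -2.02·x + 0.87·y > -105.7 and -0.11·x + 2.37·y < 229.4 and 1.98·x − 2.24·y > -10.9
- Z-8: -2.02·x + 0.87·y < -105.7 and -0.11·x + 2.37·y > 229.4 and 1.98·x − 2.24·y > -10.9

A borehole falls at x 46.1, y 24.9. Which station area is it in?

Z-2

-2.02·46.1 + 0.87·24.9 = -71.459, which is > -105.7
-0.11·46.1 + 2.37·24.9 = 53.942, which is < 229.4
1.98·46.1 − 2.24·24.9 = 35.502, which is > -10.9
This sign pattern matches Z-2.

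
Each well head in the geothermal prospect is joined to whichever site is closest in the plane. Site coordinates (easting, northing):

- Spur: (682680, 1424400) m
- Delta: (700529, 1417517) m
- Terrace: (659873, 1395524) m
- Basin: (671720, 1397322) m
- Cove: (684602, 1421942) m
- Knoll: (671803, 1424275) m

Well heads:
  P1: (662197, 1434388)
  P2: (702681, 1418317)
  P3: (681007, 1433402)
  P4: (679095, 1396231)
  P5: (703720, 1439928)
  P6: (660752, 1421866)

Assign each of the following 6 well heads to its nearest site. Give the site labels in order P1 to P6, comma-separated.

Knoll, Delta, Spur, Basin, Delta, Knoll

P1 → Knoll (d²=194548005.00)
P2 → Delta (d²=5271104.00)
P3 → Spur (d²=83834933.00)
P4 → Basin (d²=55580906.00)
P5 → Delta (d²=512435402.00)
P6 → Knoll (d²=127927882.00)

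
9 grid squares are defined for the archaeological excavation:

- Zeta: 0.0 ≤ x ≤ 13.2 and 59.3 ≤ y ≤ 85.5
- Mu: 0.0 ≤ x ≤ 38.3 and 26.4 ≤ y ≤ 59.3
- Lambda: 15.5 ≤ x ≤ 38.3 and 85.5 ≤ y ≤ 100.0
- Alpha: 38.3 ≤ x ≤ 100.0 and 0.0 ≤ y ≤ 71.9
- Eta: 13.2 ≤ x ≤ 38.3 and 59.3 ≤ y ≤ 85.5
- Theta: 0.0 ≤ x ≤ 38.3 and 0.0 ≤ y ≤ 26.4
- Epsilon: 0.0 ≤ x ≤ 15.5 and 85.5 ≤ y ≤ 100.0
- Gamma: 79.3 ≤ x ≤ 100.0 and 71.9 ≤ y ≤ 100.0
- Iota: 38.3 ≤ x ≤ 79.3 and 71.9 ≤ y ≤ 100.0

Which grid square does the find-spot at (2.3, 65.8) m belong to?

Zeta

The point has x = 2.3 and y = 65.8.
Only Zeta satisfies 0.0 ≤ x ≤ 13.2 and 59.3 ≤ y ≤ 85.5.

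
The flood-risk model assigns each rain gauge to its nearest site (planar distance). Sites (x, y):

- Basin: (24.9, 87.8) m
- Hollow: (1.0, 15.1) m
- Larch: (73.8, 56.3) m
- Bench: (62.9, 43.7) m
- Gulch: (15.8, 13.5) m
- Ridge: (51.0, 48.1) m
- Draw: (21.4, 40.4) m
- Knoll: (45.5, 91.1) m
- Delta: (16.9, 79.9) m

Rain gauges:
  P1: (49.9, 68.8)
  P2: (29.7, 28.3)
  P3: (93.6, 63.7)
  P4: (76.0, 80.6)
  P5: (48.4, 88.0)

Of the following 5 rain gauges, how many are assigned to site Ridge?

1

P1 → Ridge
P2 → Draw
P3 → Larch
P4 → Larch
P5 → Knoll
1 of the 5 goes to Ridge.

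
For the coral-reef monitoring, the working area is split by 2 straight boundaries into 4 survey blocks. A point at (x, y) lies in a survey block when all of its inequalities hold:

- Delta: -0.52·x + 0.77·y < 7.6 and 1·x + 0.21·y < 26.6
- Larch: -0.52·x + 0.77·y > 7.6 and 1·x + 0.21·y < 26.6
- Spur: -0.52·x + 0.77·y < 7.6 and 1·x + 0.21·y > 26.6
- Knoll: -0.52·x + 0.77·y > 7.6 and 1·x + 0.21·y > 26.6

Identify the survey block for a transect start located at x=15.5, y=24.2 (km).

-0.52·15.5 + 0.77·24.2 = 10.574, which is > 7.6
1·15.5 + 0.21·24.2 = 20.582, which is < 26.6
This sign pattern matches Larch.

Larch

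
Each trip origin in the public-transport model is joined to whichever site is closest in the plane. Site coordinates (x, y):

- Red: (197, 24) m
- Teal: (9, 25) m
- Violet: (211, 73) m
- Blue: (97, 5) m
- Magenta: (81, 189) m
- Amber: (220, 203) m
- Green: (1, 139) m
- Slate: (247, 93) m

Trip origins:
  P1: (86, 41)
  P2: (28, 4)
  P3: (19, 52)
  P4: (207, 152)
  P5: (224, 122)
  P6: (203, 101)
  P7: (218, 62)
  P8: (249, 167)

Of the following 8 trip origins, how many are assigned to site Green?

0

P1 → Blue
P2 → Teal
P3 → Teal
P4 → Amber
P5 → Slate
P6 → Violet
P7 → Violet
P8 → Amber
0 of the 8 go to Green.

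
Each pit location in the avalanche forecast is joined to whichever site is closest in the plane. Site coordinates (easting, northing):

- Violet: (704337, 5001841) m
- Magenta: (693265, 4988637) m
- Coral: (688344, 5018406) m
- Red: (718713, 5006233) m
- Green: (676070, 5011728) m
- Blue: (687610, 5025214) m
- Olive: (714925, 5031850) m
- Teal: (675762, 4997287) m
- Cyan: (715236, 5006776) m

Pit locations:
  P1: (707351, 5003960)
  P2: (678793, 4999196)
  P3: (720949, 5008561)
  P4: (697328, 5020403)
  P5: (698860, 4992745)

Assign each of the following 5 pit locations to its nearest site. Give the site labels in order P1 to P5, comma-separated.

Violet, Teal, Red, Coral, Magenta

P1 → Violet (d²=13574357.00)
P2 → Teal (d²=12831242.00)
P3 → Red (d²=10419280.00)
P4 → Coral (d²=84700265.00)
P5 → Magenta (d²=48179689.00)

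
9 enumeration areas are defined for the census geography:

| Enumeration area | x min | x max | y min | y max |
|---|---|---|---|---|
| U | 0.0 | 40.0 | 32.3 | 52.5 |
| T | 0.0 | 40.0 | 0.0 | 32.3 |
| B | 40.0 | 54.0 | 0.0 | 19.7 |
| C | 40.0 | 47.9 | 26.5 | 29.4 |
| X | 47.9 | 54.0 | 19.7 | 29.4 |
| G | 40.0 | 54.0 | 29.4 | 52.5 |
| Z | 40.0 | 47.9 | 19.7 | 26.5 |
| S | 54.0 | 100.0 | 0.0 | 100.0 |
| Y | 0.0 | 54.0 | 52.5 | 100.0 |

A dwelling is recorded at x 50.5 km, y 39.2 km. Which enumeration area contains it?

The point has x = 50.5 and y = 39.2.
Only G satisfies 40.0 ≤ x ≤ 54.0 and 29.4 ≤ y ≤ 52.5.

G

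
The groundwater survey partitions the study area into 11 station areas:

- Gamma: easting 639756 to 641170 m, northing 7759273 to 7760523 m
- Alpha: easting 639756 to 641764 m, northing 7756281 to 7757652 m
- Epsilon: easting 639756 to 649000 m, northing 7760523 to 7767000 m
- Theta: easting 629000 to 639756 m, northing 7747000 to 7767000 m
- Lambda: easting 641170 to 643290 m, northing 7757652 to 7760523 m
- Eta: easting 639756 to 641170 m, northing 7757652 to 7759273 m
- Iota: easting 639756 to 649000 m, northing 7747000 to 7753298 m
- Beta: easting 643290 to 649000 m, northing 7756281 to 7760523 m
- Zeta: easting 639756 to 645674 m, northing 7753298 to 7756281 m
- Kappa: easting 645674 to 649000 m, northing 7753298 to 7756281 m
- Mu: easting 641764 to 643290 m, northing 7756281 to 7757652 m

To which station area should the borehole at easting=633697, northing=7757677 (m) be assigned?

Theta

The point has easting = 633697 and northing = 7757677.
Only Theta satisfies 629000 ≤ easting ≤ 639756 and 7747000 ≤ northing ≤ 7767000.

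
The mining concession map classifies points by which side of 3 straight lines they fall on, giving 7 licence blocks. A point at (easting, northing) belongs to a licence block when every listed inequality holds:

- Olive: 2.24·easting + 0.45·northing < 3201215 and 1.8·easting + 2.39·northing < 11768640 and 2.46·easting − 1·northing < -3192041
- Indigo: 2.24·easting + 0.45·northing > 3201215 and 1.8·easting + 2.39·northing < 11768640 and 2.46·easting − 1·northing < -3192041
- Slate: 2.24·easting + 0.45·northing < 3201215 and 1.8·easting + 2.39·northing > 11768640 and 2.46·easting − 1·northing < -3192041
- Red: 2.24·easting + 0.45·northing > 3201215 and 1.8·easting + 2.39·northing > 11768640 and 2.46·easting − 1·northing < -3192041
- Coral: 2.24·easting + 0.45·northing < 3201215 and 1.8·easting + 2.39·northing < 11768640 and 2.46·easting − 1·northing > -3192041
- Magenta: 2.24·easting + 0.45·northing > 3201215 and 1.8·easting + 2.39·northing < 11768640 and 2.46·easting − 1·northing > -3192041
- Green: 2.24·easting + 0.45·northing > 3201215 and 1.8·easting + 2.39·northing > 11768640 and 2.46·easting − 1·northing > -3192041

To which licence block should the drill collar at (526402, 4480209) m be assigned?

2.24·526402 + 0.45·4480209 = 3195234.530, which is < 3201215
1.8·526402 + 2.39·4480209 = 11655223.110, which is < 11768640
2.46·526402 − 1·4480209 = -3185260.080, which is > -3192041
This sign pattern matches Coral.

Coral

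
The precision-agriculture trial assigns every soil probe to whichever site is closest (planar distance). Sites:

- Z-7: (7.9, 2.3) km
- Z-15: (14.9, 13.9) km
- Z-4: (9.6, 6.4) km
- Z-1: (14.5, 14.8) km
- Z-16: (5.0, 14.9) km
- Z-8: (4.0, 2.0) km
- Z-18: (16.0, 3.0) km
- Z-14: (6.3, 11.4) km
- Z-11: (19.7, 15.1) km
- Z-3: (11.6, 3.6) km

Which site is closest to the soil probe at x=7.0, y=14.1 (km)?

Z-16

Squared distances to each site:
Z-7: 140.050; Z-15: 62.450; Z-4: 66.050; Z-1: 56.740; Z-16: 4.640; Z-8: 155.410; Z-18: 204.210; Z-14: 7.780; Z-11: 162.290; Z-3: 131.410.
Minimum at Z-16.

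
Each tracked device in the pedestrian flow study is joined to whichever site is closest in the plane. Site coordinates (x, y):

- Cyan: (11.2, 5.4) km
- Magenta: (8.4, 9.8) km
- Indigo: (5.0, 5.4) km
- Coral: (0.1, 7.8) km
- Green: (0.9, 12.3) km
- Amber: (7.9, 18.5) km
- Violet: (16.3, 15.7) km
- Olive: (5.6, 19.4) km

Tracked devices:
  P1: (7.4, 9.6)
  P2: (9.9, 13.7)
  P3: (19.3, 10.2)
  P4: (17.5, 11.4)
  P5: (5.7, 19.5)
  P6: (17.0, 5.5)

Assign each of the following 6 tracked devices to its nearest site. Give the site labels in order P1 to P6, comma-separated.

P1 → Magenta (d²=1.04)
P2 → Magenta (d²=17.46)
P3 → Violet (d²=39.25)
P4 → Violet (d²=19.93)
P5 → Olive (d²=0.02)
P6 → Cyan (d²=33.65)

Magenta, Magenta, Violet, Violet, Olive, Cyan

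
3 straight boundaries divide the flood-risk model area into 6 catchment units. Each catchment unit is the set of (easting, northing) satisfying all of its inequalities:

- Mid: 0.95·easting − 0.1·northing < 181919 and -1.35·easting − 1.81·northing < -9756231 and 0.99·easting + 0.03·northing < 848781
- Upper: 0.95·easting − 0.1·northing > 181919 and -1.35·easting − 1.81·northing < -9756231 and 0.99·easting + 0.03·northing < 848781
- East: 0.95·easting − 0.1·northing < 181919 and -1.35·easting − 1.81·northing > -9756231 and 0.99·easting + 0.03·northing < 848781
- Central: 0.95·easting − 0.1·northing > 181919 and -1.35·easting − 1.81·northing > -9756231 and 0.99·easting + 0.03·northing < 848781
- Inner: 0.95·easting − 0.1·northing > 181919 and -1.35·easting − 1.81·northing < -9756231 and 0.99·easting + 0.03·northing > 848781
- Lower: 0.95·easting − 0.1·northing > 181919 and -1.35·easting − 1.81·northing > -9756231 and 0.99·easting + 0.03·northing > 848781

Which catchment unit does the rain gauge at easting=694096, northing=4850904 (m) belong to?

0.95·694096 − 0.1·4850904 = 174300.800, which is < 181919
-1.35·694096 − 1.81·4850904 = -9717165.840, which is > -9756231
0.99·694096 + 0.03·4850904 = 832682.160, which is < 848781
This sign pattern matches East.

East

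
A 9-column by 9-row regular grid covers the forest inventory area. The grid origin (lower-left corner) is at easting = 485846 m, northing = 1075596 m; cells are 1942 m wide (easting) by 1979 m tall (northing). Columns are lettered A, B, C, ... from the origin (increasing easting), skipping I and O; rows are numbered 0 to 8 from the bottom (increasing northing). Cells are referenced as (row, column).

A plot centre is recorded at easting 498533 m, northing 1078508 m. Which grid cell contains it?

(1, G)

Column index: ⌊(498533 − 485846) / 1942⌋ = ⌊6.533⌋ = 6 → column G
Row offset from origin: ⌊(1078508 − 1075596) / 1979⌋ = ⌊1.471⌋ = 1 → row 1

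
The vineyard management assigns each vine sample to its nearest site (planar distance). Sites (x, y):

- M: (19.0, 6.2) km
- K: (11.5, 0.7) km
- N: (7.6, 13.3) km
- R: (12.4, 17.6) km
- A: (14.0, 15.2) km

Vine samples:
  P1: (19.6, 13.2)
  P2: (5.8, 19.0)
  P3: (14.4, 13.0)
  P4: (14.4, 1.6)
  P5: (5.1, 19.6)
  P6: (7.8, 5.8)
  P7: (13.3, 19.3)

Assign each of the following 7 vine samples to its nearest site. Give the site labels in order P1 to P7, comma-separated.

A, N, A, K, N, K, R

P1 → A (d²=35.36)
P2 → N (d²=35.73)
P3 → A (d²=5.00)
P4 → K (d²=9.22)
P5 → N (d²=45.94)
P6 → K (d²=39.70)
P7 → R (d²=3.70)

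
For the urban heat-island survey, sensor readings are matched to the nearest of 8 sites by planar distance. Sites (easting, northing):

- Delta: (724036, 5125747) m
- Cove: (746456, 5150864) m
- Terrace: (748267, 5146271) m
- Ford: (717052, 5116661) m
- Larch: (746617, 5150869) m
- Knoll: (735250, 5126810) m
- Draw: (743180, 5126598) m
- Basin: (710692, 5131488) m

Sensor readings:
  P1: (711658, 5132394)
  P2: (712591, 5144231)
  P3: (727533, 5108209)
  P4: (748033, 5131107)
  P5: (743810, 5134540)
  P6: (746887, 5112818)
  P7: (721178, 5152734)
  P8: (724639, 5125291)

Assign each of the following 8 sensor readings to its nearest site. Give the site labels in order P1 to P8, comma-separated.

P1 → Basin (d²=1753992.00)
P2 → Basin (d²=165990250.00)
P3 → Ford (d²=181287665.00)
P4 → Draw (d²=43882690.00)
P5 → Draw (d²=63472264.00)
P6 → Draw (d²=203630249.00)
P7 → Basin (d²=561348712.00)
P8 → Delta (d²=571545.00)

Basin, Basin, Ford, Draw, Draw, Draw, Basin, Delta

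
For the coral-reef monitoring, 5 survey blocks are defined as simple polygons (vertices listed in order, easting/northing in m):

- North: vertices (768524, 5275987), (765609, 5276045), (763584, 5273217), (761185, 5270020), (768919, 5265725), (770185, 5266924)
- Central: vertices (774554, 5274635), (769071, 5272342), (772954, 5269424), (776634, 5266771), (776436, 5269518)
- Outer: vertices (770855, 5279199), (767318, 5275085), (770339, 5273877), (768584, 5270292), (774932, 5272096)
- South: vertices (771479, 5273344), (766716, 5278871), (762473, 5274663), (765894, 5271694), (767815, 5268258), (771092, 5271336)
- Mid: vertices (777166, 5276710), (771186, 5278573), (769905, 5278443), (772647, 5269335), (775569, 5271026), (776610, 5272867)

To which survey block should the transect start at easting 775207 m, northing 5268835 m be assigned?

Central

Cast a ray rightward from (775207, 5268835). For each polygon, the edges (by vertex number in listed order) whose endpoints lie on opposite sides of northing = 5268835, where each meets that height, and whether that is right or left of the point:
North: 4–5 at easting≈763318.8 (left), 6–1 at easting≈769834.8 (left) → 0 crossings.
Central: 3–4 at easting≈773771.0 (left), 4–5 at easting≈776485.2 (right) → 1 crossing.
Outer: no edge straddles that height → 0 crossings.
South: 4–5 at easting≈767492.4 (left), 5–6 at easting≈768429.3 (left) → 0 crossings.
Mid: no edge straddles that height → 0 crossings.
Only Central has an odd count, so the point is inside Central.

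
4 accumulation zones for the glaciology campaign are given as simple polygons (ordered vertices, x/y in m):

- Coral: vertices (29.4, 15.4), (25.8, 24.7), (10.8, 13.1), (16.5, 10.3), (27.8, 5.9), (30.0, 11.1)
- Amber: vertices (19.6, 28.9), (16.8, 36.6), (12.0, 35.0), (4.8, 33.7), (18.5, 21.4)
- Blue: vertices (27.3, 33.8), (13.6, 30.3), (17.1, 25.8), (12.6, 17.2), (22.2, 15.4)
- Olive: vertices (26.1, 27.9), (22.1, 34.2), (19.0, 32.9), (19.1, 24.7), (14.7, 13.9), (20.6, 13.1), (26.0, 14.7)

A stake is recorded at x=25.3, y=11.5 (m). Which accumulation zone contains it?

Coral

Cast a ray rightward from (25.3, 11.5). For each polygon, the edges (by vertex number in listed order) whose endpoints lie on opposite sides of y = 11.5, where each meets that height, and whether that is right or left of the point:
Coral: 3–4 at x≈14.06 (left), 6–1 at x≈29.94 (right) → 1 crossing.
Amber: no edge straddles that height → 0 crossings.
Blue: no edge straddles that height → 0 crossings.
Olive: no edge straddles that height → 0 crossings.
Only Coral has an odd count, so the point is inside Coral.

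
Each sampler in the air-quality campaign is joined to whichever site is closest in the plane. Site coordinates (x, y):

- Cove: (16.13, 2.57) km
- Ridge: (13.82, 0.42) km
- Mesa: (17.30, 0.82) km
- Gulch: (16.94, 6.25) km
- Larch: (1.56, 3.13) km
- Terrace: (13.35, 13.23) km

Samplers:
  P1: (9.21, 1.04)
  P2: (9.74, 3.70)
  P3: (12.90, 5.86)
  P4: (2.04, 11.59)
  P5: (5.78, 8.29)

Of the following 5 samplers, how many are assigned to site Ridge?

2

P1 → Ridge
P2 → Ridge
P3 → Gulch
P4 → Larch
P5 → Larch
2 of the 5 go to Ridge.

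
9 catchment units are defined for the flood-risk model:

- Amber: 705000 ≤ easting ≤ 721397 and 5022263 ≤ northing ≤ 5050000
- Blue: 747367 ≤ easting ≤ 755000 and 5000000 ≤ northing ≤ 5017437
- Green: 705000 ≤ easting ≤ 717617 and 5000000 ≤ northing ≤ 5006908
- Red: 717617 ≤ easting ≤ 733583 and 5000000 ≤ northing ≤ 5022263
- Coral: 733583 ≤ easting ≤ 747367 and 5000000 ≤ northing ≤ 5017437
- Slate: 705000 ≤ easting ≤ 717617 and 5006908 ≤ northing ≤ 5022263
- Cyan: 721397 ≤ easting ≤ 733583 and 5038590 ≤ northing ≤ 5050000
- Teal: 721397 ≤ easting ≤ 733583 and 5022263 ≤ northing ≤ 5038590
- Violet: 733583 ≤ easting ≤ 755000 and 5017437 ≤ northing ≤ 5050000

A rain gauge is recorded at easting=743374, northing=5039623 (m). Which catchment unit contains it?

The point has easting = 743374 and northing = 5039623.
Only Violet satisfies 733583 ≤ easting ≤ 755000 and 5017437 ≤ northing ≤ 5050000.

Violet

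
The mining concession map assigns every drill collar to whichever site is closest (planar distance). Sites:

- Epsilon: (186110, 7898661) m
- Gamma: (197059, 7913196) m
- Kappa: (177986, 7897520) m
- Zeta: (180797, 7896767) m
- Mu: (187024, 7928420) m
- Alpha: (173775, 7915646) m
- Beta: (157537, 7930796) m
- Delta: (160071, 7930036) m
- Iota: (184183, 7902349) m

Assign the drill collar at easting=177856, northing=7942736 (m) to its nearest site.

Mu

Squared distances to each site:
Epsilon: 2010734141.000; Gamma: 1241366809.000; Kappa: 2044503556.000; Zeta: 2121798442.000; Mu: 289000080.000; Alpha: 750522661.000; Beta: 555425361.000; Delta: 477596225.000; Iota: 1671140698.000.
Minimum at Mu.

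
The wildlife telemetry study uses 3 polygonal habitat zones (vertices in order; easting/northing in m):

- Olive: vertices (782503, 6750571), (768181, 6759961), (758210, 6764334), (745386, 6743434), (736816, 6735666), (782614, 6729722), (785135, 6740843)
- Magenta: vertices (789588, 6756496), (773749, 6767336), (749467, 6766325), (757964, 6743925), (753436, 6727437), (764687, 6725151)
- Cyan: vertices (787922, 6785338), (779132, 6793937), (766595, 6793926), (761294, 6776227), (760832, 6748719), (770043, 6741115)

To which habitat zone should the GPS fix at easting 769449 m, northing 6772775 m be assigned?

Cast a ray rightward from (769449, 6772775). For each polygon, the edges (by vertex number in listed order) whose endpoints lie on opposite sides of northing = 6772775, where each meets that height, and whether that is right or left of the point:
Olive: no edge straddles that height → 0 crossings.
Magenta: no edge straddles that height → 0 crossings.
Cyan: 4–5 at easting≈761236.0 (left), 6–1 at easting≈782842.9 (right) → 1 crossing.
Only Cyan has an odd count, so the point is inside Cyan.

Cyan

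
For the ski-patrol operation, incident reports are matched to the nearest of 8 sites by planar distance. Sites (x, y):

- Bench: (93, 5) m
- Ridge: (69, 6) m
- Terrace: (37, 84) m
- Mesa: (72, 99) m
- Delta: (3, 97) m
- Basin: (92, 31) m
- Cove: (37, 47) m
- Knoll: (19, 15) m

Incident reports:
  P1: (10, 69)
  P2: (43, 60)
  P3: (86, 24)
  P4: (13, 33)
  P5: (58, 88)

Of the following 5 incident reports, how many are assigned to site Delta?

P1 → Delta
P2 → Cove
P3 → Basin
P4 → Knoll
P5 → Mesa
1 of the 5 goes to Delta.

1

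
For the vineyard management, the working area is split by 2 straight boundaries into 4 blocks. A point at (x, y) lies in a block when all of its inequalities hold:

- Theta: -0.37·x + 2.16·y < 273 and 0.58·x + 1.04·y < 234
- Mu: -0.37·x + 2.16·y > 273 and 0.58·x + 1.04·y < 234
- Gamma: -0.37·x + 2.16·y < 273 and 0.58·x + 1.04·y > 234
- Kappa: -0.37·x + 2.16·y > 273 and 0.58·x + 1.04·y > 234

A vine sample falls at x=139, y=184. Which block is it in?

-0.37·139 + 2.16·184 = 346.010, which is > 273
0.58·139 + 1.04·184 = 271.980, which is > 234
This sign pattern matches Kappa.

Kappa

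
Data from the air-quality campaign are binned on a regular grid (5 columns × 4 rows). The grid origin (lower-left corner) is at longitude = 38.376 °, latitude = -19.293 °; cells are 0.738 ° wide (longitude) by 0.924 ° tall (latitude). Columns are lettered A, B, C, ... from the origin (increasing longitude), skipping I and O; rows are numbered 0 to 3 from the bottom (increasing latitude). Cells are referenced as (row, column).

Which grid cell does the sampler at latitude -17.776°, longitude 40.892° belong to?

(1, D)

Column index: ⌊(40.892 − 38.376) / 0.738⌋ = ⌊3.409⌋ = 3 → column D
Row offset from origin: ⌊(-17.776 − -19.293) / 0.924⌋ = ⌊1.642⌋ = 1 → row 1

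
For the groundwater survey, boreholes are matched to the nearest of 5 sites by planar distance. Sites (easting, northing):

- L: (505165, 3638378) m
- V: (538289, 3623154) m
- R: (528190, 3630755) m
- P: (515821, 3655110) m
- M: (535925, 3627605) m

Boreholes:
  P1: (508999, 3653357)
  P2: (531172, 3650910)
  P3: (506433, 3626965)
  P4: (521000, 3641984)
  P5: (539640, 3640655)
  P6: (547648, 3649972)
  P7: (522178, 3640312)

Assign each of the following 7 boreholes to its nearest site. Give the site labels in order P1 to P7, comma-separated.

P, P, L, R, M, M, R

P1 → P (d²=49612693.00)
P2 → P (d²=253293201.00)
P3 → L (d²=131864393.00)
P4 → R (d²=177786541.00)
P5 → M (d²=184103725.00)
P6 → M (d²=637711418.00)
P7 → R (d²=127480393.00)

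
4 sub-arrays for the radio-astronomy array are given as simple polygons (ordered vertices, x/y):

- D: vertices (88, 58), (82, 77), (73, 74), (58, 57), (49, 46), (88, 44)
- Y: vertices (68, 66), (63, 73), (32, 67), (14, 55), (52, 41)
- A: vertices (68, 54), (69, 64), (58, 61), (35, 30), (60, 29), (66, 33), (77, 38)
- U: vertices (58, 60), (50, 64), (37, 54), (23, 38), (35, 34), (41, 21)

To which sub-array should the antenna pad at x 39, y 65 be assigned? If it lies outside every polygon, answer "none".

Y

Cast a ray rightward from (39, 65). For each polygon, the edges (by vertex number in listed order) whose endpoints lie on opposite sides of y = 65, where each meets that height, and whether that is right or left of the point:
D: 1–2 at x≈85.8 (right), 3–4 at x≈65.1 (right) → 2 crossings.
Y: 3–4 at x≈29.0 (left), 5–1 at x≈67.4 (right) → 1 crossing.
A: no edge straddles that height → 0 crossings.
U: no edge straddles that height → 0 crossings.
Only Y has an odd count, so the point is inside Y.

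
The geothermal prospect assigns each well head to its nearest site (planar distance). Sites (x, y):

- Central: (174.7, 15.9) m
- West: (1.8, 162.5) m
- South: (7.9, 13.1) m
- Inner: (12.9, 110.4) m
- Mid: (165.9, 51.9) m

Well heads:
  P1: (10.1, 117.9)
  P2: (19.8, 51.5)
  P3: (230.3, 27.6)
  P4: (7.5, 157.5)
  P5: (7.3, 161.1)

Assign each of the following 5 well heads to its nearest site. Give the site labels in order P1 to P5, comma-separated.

P1 → Inner (d²=64.09)
P2 → South (d²=1616.17)
P3 → Central (d²=3228.25)
P4 → West (d²=57.49)
P5 → West (d²=32.21)

Inner, South, Central, West, West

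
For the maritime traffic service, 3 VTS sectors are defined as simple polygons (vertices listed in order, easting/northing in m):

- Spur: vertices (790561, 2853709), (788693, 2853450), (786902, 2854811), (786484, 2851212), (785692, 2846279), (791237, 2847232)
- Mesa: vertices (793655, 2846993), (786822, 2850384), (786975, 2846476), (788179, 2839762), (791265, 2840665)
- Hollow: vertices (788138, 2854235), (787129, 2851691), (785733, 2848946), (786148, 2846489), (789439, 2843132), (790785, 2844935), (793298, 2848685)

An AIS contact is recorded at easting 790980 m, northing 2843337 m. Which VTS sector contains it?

Mesa

Cast a ray rightward from (790980, 2843337). For each polygon, the edges (by vertex number in listed order) whose endpoints lie on opposite sides of northing = 2843337, where each meets that height, and whether that is right or left of the point:
Spur: no edge straddles that height → 0 crossings.
Mesa: 3–4 at easting≈787537.9 (left), 5–1 at easting≈792274.2 (right) → 1 crossing.
Hollow: 4–5 at easting≈789238.0 (left), 5–6 at easting≈789592.0 (left) → 0 crossings.
Only Mesa has an odd count, so the point is inside Mesa.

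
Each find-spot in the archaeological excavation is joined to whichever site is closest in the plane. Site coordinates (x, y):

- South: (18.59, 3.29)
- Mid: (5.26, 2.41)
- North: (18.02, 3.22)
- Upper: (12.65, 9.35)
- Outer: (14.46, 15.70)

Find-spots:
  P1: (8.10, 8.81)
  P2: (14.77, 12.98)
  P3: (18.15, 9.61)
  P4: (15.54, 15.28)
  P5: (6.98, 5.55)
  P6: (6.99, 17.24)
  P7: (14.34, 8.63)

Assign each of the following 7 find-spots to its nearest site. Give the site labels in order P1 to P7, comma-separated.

P1 → Upper (d²=20.99)
P2 → Outer (d²=7.49)
P3 → Upper (d²=30.32)
P4 → Outer (d²=1.34)
P5 → Mid (d²=12.82)
P6 → Outer (d²=58.17)
P7 → Upper (d²=3.37)

Upper, Outer, Upper, Outer, Mid, Outer, Upper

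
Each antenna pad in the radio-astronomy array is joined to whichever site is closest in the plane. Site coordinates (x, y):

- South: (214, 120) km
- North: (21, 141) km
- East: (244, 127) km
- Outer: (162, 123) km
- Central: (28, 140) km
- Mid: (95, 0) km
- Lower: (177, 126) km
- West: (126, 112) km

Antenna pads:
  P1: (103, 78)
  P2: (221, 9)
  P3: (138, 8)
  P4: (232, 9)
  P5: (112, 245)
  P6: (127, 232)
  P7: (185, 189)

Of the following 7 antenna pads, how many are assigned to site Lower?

1

P1 → West
P2 → South
P3 → Mid
P4 → South
P5 → Outer
P6 → Outer
P7 → Lower
1 of the 7 goes to Lower.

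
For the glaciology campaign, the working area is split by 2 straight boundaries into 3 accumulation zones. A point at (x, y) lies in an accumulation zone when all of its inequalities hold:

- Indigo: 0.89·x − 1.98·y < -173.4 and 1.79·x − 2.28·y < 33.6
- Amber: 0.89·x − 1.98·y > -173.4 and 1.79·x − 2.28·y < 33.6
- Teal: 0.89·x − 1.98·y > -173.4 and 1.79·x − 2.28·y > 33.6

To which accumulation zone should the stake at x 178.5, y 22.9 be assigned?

Teal

0.89·178.5 − 1.98·22.9 = 113.523, which is > -173.4
1.79·178.5 − 2.28·22.9 = 267.303, which is > 33.6
This sign pattern matches Teal.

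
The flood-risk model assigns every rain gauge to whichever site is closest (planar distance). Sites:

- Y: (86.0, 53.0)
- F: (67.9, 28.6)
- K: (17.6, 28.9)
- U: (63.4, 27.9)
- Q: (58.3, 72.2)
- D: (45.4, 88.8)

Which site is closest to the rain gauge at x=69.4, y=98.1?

Squared distances to each site:
Y: 2309.570; F: 4832.500; K: 7471.880; U: 4964.040; Q: 794.020; D: 662.490.
Minimum at D.

D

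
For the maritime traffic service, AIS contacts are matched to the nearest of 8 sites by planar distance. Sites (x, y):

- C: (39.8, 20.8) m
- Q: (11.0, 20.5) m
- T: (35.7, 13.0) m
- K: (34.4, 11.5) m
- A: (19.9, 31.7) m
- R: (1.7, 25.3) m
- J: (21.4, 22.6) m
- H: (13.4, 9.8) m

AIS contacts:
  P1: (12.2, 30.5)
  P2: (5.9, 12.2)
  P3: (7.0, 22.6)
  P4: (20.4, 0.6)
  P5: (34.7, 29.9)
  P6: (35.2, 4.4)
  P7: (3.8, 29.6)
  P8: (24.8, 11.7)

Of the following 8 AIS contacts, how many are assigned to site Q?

1

P1 → A
P2 → H
P3 → Q
P4 → H
P5 → C
P6 → K
P7 → R
P8 → K
1 of the 8 goes to Q.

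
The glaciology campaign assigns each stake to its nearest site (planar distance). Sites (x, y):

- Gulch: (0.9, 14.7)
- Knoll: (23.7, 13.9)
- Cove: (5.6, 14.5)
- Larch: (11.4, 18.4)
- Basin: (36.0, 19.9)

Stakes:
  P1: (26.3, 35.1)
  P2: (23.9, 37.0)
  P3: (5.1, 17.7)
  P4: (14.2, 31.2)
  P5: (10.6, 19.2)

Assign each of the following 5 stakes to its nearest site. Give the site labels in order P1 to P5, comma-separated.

Basin, Basin, Cove, Larch, Larch

P1 → Basin (d²=325.13)
P2 → Basin (d²=438.82)
P3 → Cove (d²=10.49)
P4 → Larch (d²=171.68)
P5 → Larch (d²=1.28)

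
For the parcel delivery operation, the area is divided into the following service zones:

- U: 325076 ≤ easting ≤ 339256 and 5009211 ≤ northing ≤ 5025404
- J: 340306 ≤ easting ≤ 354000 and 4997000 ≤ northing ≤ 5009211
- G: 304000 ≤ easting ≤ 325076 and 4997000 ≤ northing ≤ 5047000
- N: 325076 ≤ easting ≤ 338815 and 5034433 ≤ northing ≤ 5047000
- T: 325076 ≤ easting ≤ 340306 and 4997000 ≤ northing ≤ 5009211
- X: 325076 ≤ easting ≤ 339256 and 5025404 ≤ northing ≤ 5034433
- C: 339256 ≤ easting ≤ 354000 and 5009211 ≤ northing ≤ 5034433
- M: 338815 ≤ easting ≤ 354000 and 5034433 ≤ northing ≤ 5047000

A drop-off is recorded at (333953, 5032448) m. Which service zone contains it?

The point has easting = 333953 and northing = 5032448.
Only X satisfies 325076 ≤ easting ≤ 339256 and 5025404 ≤ northing ≤ 5034433.

X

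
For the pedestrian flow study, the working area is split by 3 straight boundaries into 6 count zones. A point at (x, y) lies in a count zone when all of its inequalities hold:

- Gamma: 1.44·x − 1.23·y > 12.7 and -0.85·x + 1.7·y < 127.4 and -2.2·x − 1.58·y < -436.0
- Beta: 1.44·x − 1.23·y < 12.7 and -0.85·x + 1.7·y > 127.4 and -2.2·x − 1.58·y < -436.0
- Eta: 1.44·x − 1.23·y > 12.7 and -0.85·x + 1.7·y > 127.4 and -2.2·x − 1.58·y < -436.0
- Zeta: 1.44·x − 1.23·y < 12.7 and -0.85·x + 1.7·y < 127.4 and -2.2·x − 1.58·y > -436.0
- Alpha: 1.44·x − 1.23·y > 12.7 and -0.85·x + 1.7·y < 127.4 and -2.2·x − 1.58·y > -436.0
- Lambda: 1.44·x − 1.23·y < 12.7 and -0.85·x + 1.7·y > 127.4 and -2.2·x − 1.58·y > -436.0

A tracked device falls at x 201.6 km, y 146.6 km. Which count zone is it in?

Gamma

1.44·201.6 − 1.23·146.6 = 109.986, which is > 12.7
-0.85·201.6 + 1.7·146.6 = 77.860, which is < 127.4
-2.2·201.6 − 1.58·146.6 = -675.148, which is < -436.0
This sign pattern matches Gamma.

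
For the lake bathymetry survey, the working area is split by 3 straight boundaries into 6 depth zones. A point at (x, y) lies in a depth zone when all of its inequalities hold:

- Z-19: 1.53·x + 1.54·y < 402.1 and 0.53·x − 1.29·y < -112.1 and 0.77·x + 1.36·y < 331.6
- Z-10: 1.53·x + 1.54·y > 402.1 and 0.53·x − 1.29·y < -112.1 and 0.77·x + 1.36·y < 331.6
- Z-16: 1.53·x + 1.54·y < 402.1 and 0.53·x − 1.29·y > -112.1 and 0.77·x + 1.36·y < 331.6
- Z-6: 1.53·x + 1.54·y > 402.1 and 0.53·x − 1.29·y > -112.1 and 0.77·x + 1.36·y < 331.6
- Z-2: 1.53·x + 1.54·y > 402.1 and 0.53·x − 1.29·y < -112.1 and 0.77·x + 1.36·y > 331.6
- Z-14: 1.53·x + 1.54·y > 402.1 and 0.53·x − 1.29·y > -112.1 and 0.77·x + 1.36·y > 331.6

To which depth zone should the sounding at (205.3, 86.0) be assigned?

Z-6

1.53·205.3 + 1.54·86.0 = 446.549, which is > 402.1
0.53·205.3 − 1.29·86.0 = -2.131, which is > -112.1
0.77·205.3 + 1.36·86.0 = 275.041, which is < 331.6
This sign pattern matches Z-6.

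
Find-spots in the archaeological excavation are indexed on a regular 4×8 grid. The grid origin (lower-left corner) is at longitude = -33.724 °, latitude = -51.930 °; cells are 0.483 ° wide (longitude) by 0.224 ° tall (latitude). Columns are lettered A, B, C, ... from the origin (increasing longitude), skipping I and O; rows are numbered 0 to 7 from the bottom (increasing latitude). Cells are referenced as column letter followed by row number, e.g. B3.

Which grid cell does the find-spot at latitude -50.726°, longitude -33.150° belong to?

B5

Column index: ⌊(-33.150 − -33.724) / 0.483⌋ = ⌊1.188⌋ = 1 → column B
Row offset from origin: ⌊(-50.726 − -51.930) / 0.224⌋ = ⌊5.375⌋ = 5 → row 5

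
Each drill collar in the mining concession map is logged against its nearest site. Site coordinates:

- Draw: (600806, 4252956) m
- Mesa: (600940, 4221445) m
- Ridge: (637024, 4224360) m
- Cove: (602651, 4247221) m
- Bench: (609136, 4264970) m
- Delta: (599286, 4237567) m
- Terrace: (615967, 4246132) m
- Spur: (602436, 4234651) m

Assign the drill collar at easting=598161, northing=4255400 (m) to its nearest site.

Squared distances to each site:
Draw: 12969161.000; Mesa: 1160664866.000; Ridge: 2473814369.000; Cove: 87056141.000; Bench: 212035525.000; Delta: 319281514.000; Terrace: 402949460.000; Spur: 448796626.000.
Minimum at Draw.

Draw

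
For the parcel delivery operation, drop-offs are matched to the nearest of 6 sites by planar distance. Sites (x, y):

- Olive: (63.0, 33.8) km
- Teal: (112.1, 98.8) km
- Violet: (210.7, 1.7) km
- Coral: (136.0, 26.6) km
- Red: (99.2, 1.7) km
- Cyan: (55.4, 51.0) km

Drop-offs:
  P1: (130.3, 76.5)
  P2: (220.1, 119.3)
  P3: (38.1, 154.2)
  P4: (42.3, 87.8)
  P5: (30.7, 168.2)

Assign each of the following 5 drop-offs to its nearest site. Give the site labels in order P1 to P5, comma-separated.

P1 → Teal (d²=828.53)
P2 → Teal (d²=12084.25)
P3 → Teal (d²=8545.16)
P4 → Cyan (d²=1525.85)
P5 → Teal (d²=11442.32)

Teal, Teal, Teal, Cyan, Teal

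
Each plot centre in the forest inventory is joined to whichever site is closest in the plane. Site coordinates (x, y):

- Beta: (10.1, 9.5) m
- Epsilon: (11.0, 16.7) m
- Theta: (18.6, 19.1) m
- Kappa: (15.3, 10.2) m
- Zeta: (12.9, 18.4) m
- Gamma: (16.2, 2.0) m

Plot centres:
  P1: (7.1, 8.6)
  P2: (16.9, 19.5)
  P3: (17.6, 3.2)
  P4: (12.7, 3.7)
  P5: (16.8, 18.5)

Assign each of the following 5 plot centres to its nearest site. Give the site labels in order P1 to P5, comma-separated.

P1 → Beta (d²=9.81)
P2 → Theta (d²=3.05)
P3 → Gamma (d²=3.40)
P4 → Gamma (d²=15.14)
P5 → Theta (d²=3.60)

Beta, Theta, Gamma, Gamma, Theta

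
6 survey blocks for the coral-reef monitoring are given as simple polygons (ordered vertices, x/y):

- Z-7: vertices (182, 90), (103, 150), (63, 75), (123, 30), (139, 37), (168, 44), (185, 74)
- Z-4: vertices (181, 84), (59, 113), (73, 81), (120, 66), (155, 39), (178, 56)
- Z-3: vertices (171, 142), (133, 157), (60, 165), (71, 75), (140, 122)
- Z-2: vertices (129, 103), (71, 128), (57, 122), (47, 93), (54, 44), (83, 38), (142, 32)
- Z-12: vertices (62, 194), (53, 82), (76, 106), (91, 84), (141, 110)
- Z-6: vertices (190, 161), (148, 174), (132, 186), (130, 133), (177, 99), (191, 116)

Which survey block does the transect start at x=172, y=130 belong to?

Cast a ray rightward from (172, 130). For each polygon, the edges (by vertex number in listed order) whose endpoints lie on opposite sides of y = 130, where each meets that height, and whether that is right or left of the point:
Z-7: 1–2 at x≈129.3 (left), 2–3 at x≈92.3 (left) → 0 crossings.
Z-4: no edge straddles that height → 0 crossings.
Z-3: 3–4 at x≈64.3 (left), 5–1 at x≈152.4 (left) → 0 crossings.
Z-2: no edge straddles that height → 0 crossings.
Z-12: 1–2 at x≈56.9 (left), 5–1 at x≈122.2 (left) → 0 crossings.
Z-6: 4–5 at x≈134.1 (left), 6–1 at x≈190.7 (right) → 1 crossing.
Only Z-6 has an odd count, so the point is inside Z-6.

Z-6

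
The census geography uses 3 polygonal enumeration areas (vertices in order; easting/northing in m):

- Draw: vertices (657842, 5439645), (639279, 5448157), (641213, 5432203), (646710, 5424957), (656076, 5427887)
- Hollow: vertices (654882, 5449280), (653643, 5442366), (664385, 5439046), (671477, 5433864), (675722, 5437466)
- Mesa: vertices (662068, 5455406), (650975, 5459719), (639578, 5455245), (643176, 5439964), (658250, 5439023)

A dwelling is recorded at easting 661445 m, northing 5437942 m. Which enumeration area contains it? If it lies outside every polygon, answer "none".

Cast a ray rightward from (661445, 5437942). For each polygon, the edges (by vertex number in listed order) whose endpoints lie on opposite sides of northing = 5437942, where each meets that height, and whether that is right or left of the point:
Draw: 2–3 at easting≈640517.3 (left), 5–1 at easting≈657586.2 (left) → 0 crossings.
Hollow: 3–4 at easting≈665895.9 (right), 5–1 at easting≈674882.3 (right) → 2 crossings.
Mesa: no edge straddles that height → 0 crossings.
All counts are even, so the point lies outside every listed polygon.

none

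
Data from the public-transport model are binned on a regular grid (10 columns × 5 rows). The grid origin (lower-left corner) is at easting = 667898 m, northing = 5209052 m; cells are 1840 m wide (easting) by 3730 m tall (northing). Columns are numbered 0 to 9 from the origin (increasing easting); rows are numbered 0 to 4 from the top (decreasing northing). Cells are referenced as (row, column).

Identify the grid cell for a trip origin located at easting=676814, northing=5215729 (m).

(3, 4)

Column index: ⌊(676814 − 667898) / 1840⌋ = ⌊4.846⌋ = 4
Row offset from origin: ⌊(5215729 − 5209052) / 3730⌋ = ⌊1.790⌋ = 1 → row 3 (counted from top)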